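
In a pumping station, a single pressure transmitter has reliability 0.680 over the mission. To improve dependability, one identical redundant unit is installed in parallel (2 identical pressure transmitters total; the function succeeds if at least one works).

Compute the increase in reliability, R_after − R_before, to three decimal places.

R_before = 0.680
R_after = 1 − (1 − 0.680)^2 = 0.898
ΔR = 0.898 − 0.680 = 0.218

0.218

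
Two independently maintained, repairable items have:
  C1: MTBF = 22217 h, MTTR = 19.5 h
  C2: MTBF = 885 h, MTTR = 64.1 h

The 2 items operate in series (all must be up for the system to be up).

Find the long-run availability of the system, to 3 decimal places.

0.932

A(C1) = MTBF/(MTBF+MTTR) = 22217/(22217+19.5) = 0.999123
A(C2) = MTBF/(MTBF+MTTR) = 885/(885+64.1) = 0.932462
Series availability: 0.999123 × 0.932462 = 0.932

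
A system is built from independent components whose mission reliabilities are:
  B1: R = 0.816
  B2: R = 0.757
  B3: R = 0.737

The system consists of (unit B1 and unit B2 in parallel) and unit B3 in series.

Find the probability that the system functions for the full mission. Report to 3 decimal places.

0.704

Parallel (B1 and B2): 1 − (1 − 0.81600)(1 − 0.75700) = 0.95529
Series ([0.95529] and B3): 0.95529 × 0.73700 = 0.704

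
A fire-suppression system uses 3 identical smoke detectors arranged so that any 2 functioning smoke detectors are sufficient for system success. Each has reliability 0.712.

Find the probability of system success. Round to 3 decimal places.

R = Σ_{i=2}^{3} C(3,i) p^i (1−p)^{3−i} with p = 0.712
C(3,2)·0.712^2·0.288^1 = 0.43800
C(3,3)·0.712^3·0.288^0 = 0.36094
Sum = 0.799

0.799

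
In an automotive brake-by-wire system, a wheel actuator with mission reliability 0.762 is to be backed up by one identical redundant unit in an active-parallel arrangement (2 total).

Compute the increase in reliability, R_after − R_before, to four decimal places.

R_before = 0.762
R_after = 1 − (1 − 0.762)^2 = 0.9434
ΔR = 0.9434 − 0.762 = 0.1814

0.1814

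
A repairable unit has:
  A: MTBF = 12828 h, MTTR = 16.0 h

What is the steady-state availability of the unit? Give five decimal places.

A(A) = MTBF/(MTBF+MTTR) = 12828/(12828+16.0) = 0.99875

0.99875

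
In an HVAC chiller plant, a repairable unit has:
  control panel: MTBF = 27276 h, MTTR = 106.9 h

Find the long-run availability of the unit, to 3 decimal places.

0.996

A(control panel) = MTBF/(MTBF+MTTR) = 27276/(27276+106.9) = 0.996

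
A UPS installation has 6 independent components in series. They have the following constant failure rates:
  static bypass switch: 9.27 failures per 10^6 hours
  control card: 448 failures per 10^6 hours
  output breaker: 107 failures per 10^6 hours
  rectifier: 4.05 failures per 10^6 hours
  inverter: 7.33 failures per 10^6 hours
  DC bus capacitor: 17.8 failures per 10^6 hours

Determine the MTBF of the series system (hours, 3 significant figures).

1690

Series of exponential components: λ_sys = Σ λ_i
λ_sys = 0.00000927 + 0.000448 + 0.000107 + 0.00000405 + 0.00000733 + 0.0000178 = 5.9345e-04 /h
MTBF = 1 / λ_sys = 1690 h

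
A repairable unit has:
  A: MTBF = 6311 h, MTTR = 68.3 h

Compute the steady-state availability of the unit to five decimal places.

A(A) = MTBF/(MTBF+MTTR) = 6311/(6311+68.3) = 0.98929

0.98929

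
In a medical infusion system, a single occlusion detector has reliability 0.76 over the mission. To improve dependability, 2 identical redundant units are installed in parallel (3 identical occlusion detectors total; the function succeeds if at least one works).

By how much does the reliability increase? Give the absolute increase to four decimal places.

R_before = 0.76
R_after = 1 − (1 − 0.76)^3 = 0.9862
ΔR = 0.9862 − 0.76 = 0.2262

0.2262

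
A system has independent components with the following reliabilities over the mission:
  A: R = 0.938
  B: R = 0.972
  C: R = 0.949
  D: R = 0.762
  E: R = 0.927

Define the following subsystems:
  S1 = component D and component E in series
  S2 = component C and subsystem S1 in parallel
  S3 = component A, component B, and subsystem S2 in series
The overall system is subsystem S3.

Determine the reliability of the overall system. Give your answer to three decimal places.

Series (D and E): 0.76200 × 0.92700 = 0.70637
Parallel (C and [0.70637]): 1 − (1 − 0.94900)(1 − 0.70637) = 0.98502
Series (A, B, and [0.98502]): 0.93800 × 0.97200 × 0.98502 = 0.898

0.898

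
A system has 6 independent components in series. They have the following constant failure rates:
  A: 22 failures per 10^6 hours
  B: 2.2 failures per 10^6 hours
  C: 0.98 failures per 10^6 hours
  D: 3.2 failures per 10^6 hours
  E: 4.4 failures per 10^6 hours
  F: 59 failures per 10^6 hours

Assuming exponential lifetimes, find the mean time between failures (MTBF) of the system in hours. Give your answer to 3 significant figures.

Series of exponential components: λ_sys = Σ λ_i
λ_sys = 0.000022 + 0.0000022 + 0.00000098 + 0.0000032 + 0.0000044 + 0.000059 = 9.1780e-05 /h
MTBF = 1 / λ_sys = 10900 h

10900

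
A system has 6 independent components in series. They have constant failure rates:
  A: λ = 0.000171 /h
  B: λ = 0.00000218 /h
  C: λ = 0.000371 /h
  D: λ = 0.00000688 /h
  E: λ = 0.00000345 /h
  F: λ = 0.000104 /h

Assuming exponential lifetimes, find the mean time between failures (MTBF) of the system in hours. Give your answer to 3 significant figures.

1520

Series of exponential components: λ_sys = Σ λ_i
λ_sys = 0.000171 + 0.00000218 + 0.000371 + 0.00000688 + 0.00000345 + 0.000104 = 6.5851e-04 /h
MTBF = 1 / λ_sys = 1520 h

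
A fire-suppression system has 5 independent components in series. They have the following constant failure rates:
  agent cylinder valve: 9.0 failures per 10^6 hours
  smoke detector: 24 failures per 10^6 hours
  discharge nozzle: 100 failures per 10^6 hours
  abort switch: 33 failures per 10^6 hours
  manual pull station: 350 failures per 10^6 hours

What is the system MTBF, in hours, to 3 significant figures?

Series of exponential components: λ_sys = Σ λ_i
λ_sys = 0.0000090 + 0.000024 + 0.00010 + 0.000033 + 0.00035 = 5.1600e-04 /h
MTBF = 1 / λ_sys = 1940 h

1940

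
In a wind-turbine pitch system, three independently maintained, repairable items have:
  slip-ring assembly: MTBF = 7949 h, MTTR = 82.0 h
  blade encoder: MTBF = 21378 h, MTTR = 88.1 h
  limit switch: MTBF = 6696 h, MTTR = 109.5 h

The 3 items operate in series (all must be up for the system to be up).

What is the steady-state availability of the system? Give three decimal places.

A(slip-ring assembly) = MTBF/(MTBF+MTTR) = 7949/(7949+82.0) = 0.989790
A(blade encoder) = MTBF/(MTBF+MTTR) = 21378/(21378+88.1) = 0.995896
A(limit switch) = MTBF/(MTBF+MTTR) = 6696/(6696+109.5) = 0.983910
Series availability: 0.989790 × 0.995896 × 0.983910 = 0.970

0.970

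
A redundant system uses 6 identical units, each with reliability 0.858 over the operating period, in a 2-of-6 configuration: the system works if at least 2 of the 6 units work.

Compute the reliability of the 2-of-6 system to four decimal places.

0.9997

R = Σ_{i=2}^{6} C(6,i) p^i (1−p)^{6−i} with p = 0.858
C(6,2)·0.858^2·0.142^4 = 0.004490
C(6,3)·0.858^3·0.142^3 = 0.036171
C(6,4)·0.858^4·0.142^2 = 0.163914
C(6,5)·0.858^5·0.142^1 = 0.396165
C(6,6)·0.858^6·0.142^0 = 0.398955
Sum = 0.9997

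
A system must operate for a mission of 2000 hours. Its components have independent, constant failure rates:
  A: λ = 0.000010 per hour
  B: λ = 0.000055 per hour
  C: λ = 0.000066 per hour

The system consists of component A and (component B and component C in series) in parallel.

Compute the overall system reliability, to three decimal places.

0.996

R(A) = exp(−0.000010 × 2000) = 0.98020
R(B) = exp(−0.000055 × 2000) = 0.89583
R(C) = exp(−0.000066 × 2000) = 0.87634
Series (B and C): 0.89583 × 0.87634 = 0.78505
Parallel (A and [0.78505]): 1 − (1 − 0.98020)(1 − 0.78505) = 0.996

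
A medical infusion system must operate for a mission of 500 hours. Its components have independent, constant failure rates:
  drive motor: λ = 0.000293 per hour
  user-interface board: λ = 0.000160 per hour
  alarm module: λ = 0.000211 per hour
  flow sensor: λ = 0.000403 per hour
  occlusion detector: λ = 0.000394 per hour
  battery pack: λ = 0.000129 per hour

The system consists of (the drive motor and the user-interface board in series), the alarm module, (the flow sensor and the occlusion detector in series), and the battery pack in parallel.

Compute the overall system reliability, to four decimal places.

0.9996

R(drive motor) = exp(−0.000293 × 500) = 0.863726
R(user-interface board) = exp(−0.000160 × 500) = 0.923116
R(alarm module) = exp(−0.000211 × 500) = 0.899874
R(flow sensor) = exp(−0.000403 × 500) = 0.817504
R(occlusion detector) = exp(−0.000394 × 500) = 0.821191
R(battery pack) = exp(−0.000129 × 500) = 0.937536
Series (drive motor and user-interface board): 0.863726 × 0.923116 = 0.797319
Series (flow sensor and occlusion detector): 0.817504 × 0.821191 = 0.671327
Parallel ([0.797319], alarm module, [0.671327], and battery pack): 1 − (1 − 0.797319)(1 − 0.899874)(1 − 0.671327)(1 − 0.937536) = 0.9996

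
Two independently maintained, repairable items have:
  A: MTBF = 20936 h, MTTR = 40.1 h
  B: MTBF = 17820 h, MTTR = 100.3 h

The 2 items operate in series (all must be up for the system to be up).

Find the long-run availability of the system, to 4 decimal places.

0.9925

A(A) = MTBF/(MTBF+MTTR) = 20936/(20936+40.1) = 0.998088
A(B) = MTBF/(MTBF+MTTR) = 17820/(17820+100.3) = 0.994403
Series availability: 0.998088 × 0.994403 = 0.9925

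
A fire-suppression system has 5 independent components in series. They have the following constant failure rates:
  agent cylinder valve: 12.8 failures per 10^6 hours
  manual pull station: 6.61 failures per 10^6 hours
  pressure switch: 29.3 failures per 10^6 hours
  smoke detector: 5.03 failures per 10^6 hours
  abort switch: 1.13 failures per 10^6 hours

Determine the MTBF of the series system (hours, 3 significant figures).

Series of exponential components: λ_sys = Σ λ_i
λ_sys = 0.0000128 + 0.00000661 + 0.0000293 + 0.00000503 + 0.00000113 = 5.4870e-05 /h
MTBF = 1 / λ_sys = 18200 h

18200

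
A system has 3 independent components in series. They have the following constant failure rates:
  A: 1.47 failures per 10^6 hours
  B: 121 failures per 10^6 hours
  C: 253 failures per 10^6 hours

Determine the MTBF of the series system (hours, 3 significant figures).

2660

Series of exponential components: λ_sys = Σ λ_i
λ_sys = 0.00000147 + 0.000121 + 0.000253 = 3.7547e-04 /h
MTBF = 1 / λ_sys = 2660 h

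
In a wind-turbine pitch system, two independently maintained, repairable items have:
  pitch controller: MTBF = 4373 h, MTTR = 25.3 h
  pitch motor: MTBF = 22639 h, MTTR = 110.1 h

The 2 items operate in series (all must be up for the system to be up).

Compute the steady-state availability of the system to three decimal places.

0.989

A(pitch controller) = MTBF/(MTBF+MTTR) = 4373/(4373+25.3) = 0.994248
A(pitch motor) = MTBF/(MTBF+MTTR) = 22639/(22639+110.1) = 0.995160
Series availability: 0.994248 × 0.995160 = 0.989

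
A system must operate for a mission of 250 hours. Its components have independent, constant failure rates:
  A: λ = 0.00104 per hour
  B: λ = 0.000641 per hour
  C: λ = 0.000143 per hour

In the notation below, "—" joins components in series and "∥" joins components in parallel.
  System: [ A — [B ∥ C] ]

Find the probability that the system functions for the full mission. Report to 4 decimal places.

0.7670

R(A) = exp(−0.00104 × 250) = 0.771052
R(B) = exp(−0.000641 × 250) = 0.851931
R(C) = exp(−0.000143 × 250) = 0.964881
Parallel (B and C): 1 − (1 − 0.851931)(1 − 0.964881) = 0.994800
Series (A and [0.994800]): 0.771052 × 0.994800 = 0.7670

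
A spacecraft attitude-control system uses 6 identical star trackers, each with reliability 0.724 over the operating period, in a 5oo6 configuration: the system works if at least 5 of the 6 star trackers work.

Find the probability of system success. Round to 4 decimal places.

0.4734

R = Σ_{i=5}^{6} C(6,i) p^i (1−p)^{6−i} with p = 0.724
C(6,5)·0.724^5·0.276^1 = 0.329422
C(6,6)·0.724^6·0.276^0 = 0.144023
Sum = 0.4734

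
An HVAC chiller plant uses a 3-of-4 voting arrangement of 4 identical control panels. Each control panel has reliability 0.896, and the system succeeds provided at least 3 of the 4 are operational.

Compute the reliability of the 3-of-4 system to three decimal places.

R = Σ_{i=3}^{4} C(4,i) p^i (1−p)^{4−i} with p = 0.896
C(4,3)·0.896^3·0.104^1 = 0.29924
C(4,4)·0.896^4·0.104^0 = 0.64451
Sum = 0.944

0.944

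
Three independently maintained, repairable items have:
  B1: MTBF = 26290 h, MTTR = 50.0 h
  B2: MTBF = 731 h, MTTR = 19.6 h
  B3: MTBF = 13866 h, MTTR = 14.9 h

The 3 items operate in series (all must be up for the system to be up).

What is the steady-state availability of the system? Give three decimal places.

0.971

A(B1) = MTBF/(MTBF+MTTR) = 26290/(26290+50.0) = 0.998102
A(B2) = MTBF/(MTBF+MTTR) = 731/(731+19.6) = 0.973888
A(B3) = MTBF/(MTBF+MTTR) = 13866/(13866+14.9) = 0.998927
Series availability: 0.998102 × 0.973888 × 0.998927 = 0.971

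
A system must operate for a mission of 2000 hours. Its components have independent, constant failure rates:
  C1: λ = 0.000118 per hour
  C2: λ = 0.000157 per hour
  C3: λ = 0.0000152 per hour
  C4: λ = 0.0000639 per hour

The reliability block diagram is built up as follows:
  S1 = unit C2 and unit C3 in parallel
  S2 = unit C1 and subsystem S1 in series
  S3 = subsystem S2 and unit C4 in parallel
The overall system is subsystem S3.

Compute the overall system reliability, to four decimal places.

R(C1) = exp(−0.000118 × 2000) = 0.789781
R(C2) = exp(−0.000157 × 2000) = 0.730519
R(C3) = exp(−0.0000152 × 2000) = 0.970057
R(C4) = exp(−0.0000639 × 2000) = 0.880029
Parallel (C2 and C3): 1 − (1 − 0.730519)(1 − 0.970057) = 0.991931
Series (C1 and [0.991931]): 0.789781 × 0.991931 = 0.783408
Parallel ([0.783408] and C4): 1 − (1 − 0.783408)(1 − 0.880029) = 0.9740

0.9740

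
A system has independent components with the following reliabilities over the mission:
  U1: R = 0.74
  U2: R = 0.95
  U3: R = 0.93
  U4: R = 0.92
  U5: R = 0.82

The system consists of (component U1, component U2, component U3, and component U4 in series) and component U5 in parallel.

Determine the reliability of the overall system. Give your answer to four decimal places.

0.9283

Series (U1, U2, U3, and U4): 0.740000 × 0.950000 × 0.930000 × 0.920000 = 0.601487
Parallel ([0.601487] and U5): 1 − (1 − 0.601487)(1 − 0.820000) = 0.9283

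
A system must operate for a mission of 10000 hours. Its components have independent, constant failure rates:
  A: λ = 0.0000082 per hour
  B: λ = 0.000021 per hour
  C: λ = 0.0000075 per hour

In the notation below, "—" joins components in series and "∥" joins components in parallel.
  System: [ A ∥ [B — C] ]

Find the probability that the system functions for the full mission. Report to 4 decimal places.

0.9805

R(A) = exp(−0.0000082 × 10000) = 0.921272
R(B) = exp(−0.000021 × 10000) = 0.810584
R(C) = exp(−0.0000075 × 10000) = 0.927743
Series (B and C): 0.810584 × 0.927743 = 0.752014
Parallel (A and [0.752014]): 1 − (1 − 0.921272)(1 − 0.752014) = 0.9805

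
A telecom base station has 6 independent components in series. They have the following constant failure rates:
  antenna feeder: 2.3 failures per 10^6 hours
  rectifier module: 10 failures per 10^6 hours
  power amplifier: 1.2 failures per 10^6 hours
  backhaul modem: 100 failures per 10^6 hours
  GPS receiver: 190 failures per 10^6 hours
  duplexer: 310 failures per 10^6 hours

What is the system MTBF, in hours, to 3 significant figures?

Series of exponential components: λ_sys = Σ λ_i
λ_sys = 0.0000023 + 0.000010 + 0.0000012 + 0.00010 + 0.00019 + 0.00031 = 6.1350e-04 /h
MTBF = 1 / λ_sys = 1630 h

1630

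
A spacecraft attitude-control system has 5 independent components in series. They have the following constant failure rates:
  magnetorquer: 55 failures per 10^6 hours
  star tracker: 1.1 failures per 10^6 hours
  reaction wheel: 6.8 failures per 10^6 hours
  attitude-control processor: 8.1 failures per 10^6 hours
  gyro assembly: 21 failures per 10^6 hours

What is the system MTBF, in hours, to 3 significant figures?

Series of exponential components: λ_sys = Σ λ_i
λ_sys = 0.000055 + 0.0000011 + 0.0000068 + 0.0000081 + 0.000021 = 9.2000e-05 /h
MTBF = 1 / λ_sys = 10900 h

10900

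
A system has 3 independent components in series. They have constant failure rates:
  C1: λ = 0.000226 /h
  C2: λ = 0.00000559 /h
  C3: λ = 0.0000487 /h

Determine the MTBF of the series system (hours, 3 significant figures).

Series of exponential components: λ_sys = Σ λ_i
λ_sys = 0.000226 + 0.00000559 + 0.0000487 = 2.8029e-04 /h
MTBF = 1 / λ_sys = 3570 h

3570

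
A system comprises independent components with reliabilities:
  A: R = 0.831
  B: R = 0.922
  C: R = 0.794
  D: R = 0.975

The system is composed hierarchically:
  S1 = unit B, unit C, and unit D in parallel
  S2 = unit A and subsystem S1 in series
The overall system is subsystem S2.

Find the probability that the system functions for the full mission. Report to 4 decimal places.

0.8307

Parallel (B, C, and D): 1 − (1 − 0.922000)(1 − 0.794000)(1 − 0.975000) = 0.999598
Series (A and [0.999598]): 0.831000 × 0.999598 = 0.8307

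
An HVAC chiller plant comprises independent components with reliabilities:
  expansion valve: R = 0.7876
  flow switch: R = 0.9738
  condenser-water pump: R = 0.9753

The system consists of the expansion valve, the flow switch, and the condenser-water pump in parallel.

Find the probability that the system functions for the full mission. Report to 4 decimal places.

Parallel (expansion valve, flow switch, and condenser-water pump): 1 − (1 − 0.787600)(1 − 0.973800)(1 − 0.975300) = 0.9999

0.9999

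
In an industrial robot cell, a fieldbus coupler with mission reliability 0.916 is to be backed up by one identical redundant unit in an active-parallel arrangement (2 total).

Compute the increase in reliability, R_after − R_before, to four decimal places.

0.0769

R_before = 0.916
R_after = 1 − (1 − 0.916)^2 = 0.9929
ΔR = 0.9929 − 0.916 = 0.0769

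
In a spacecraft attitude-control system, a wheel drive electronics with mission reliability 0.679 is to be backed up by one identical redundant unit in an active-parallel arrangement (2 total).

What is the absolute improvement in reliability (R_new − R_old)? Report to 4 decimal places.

R_before = 0.679
R_after = 1 − (1 − 0.679)^2 = 0.8970
ΔR = 0.8970 − 0.679 = 0.2180

0.2180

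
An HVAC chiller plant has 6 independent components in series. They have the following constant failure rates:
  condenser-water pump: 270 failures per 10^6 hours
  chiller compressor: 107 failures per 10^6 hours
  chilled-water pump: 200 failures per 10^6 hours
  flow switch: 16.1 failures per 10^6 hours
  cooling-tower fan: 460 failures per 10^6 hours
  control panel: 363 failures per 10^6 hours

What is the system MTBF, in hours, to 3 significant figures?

Series of exponential components: λ_sys = Σ λ_i
λ_sys = 0.000270 + 0.000107 + 0.000200 + 0.0000161 + 0.000460 + 0.000363 = 1.4161e-03 /h
MTBF = 1 / λ_sys = 706 h

706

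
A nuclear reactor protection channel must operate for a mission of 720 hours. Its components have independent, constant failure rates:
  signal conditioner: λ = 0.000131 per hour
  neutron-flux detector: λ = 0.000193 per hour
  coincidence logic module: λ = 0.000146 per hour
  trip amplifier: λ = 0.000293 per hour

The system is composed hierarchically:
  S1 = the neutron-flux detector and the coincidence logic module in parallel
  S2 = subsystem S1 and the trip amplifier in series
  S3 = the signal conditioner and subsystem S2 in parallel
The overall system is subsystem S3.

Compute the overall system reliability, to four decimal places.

0.9819

R(signal conditioner) = exp(−0.000131 × 720) = 0.909992
R(neutron-flux detector) = exp(−0.000193 × 720) = 0.870263
R(coincidence logic module) = exp(−0.000146 × 720) = 0.900216
R(trip amplifier) = exp(−0.000293 × 720) = 0.809806
Parallel (neutron-flux detector and coincidence logic module): 1 − (1 − 0.870263)(1 − 0.900216) = 0.987054
Series ([0.987054] and trip amplifier): 0.987054 × 0.809806 = 0.799322
Parallel (signal conditioner and [0.799322]): 1 − (1 − 0.909992)(1 − 0.799322) = 0.9819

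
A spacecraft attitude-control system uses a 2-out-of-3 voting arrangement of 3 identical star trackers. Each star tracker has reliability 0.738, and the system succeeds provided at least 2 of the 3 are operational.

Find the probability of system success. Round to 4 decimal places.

0.8300

R = Σ_{i=2}^{3} C(3,i) p^i (1−p)^{3−i} with p = 0.738
C(3,2)·0.738^2·0.262^1 = 0.428090
C(3,3)·0.738^3·0.262^0 = 0.401947
Sum = 0.8300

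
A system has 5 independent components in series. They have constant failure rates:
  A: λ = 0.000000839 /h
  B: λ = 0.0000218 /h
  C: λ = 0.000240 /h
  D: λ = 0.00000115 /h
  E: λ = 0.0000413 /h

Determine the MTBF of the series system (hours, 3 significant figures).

Series of exponential components: λ_sys = Σ λ_i
λ_sys = 0.000000839 + 0.0000218 + 0.000240 + 0.00000115 + 0.0000413 = 3.0509e-04 /h
MTBF = 1 / λ_sys = 3280 h

3280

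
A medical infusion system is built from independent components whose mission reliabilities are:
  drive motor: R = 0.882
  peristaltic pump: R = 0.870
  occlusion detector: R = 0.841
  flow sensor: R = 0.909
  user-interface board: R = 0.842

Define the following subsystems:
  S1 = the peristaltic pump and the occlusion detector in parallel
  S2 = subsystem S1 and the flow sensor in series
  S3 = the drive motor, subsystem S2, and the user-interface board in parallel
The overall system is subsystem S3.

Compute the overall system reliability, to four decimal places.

Parallel (peristaltic pump and occlusion detector): 1 − (1 − 0.870000)(1 − 0.841000) = 0.979330
Series ([0.979330] and flow sensor): 0.979330 × 0.909000 = 0.890211
Parallel (drive motor, [0.890211], and user-interface board): 1 − (1 − 0.882000)(1 − 0.890211)(1 − 0.842000) = 0.9980

0.9980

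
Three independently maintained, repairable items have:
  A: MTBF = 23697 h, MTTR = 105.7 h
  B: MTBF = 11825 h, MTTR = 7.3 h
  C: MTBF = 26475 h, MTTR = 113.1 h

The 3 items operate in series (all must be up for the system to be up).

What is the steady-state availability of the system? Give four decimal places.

0.9907

A(A) = MTBF/(MTBF+MTTR) = 23697/(23697+105.7) = 0.995559
A(B) = MTBF/(MTBF+MTTR) = 11825/(11825+7.3) = 0.999383
A(C) = MTBF/(MTBF+MTTR) = 26475/(26475+113.1) = 0.995746
Series availability: 0.995559 × 0.999383 × 0.995746 = 0.9907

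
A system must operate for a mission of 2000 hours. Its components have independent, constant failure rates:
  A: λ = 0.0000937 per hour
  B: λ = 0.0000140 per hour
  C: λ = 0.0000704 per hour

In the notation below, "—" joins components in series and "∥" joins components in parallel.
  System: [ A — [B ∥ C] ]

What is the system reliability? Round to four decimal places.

R(A) = exp(−0.0000937 × 2000) = 0.829112
R(B) = exp(−0.0000140 × 2000) = 0.972388
R(C) = exp(−0.0000704 × 2000) = 0.868663
Parallel (B and C): 1 − (1 − 0.972388)(1 − 0.868663) = 0.996374
Series (A and [0.996374]): 0.829112 × 0.996374 = 0.8261

0.8261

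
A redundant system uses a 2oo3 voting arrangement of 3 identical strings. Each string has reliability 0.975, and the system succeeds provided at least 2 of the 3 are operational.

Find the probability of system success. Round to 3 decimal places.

0.998

R = Σ_{i=2}^{3} C(3,i) p^i (1−p)^{3−i} with p = 0.975
C(3,2)·0.975^2·0.025^1 = 0.07130
C(3,3)·0.975^3·0.025^0 = 0.92686
Sum = 0.998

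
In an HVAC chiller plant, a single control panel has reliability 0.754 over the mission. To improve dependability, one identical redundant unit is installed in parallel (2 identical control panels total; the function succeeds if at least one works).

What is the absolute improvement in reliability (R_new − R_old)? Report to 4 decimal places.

R_before = 0.754
R_after = 1 − (1 − 0.754)^2 = 0.9395
ΔR = 0.9395 − 0.754 = 0.1855

0.1855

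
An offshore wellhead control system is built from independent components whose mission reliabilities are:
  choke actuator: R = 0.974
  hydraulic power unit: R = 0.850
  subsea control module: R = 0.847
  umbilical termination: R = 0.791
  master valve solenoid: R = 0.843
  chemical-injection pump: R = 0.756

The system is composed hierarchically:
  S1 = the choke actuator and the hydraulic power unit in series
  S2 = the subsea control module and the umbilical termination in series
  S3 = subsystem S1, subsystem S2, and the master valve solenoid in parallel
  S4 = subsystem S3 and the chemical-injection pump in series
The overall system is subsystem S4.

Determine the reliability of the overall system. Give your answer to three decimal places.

Series (choke actuator and hydraulic power unit): 0.97400 × 0.85000 = 0.82790
Series (subsea control module and umbilical termination): 0.84700 × 0.79100 = 0.66998
Parallel ([0.82790], [0.66998], and master valve solenoid): 1 − (1 − 0.82790)(1 − 0.66998)(1 − 0.84300) = 0.99108
Series ([0.99108] and chemical-injection pump): 0.99108 × 0.75600 = 0.749

0.749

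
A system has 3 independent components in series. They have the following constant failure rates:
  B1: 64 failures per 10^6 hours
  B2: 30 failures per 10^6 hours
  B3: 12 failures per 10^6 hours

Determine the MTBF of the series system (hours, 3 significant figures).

Series of exponential components: λ_sys = Σ λ_i
λ_sys = 0.000064 + 0.000030 + 0.000012 = 1.0600e-04 /h
MTBF = 1 / λ_sys = 9430 h

9430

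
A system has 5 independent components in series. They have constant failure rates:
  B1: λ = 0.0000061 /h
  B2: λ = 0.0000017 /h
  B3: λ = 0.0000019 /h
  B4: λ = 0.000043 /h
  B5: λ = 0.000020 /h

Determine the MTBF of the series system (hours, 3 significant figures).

13800

Series of exponential components: λ_sys = Σ λ_i
λ_sys = 0.0000061 + 0.0000017 + 0.0000019 + 0.000043 + 0.000020 = 7.2700e-05 /h
MTBF = 1 / λ_sys = 13800 h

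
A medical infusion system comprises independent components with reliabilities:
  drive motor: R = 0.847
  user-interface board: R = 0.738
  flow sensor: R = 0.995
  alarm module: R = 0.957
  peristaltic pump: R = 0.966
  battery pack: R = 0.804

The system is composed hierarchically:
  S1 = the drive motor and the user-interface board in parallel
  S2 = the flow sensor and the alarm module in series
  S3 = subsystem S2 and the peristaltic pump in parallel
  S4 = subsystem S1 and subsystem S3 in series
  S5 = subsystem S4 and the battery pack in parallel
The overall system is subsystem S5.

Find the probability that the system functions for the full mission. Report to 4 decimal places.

Parallel (drive motor and user-interface board): 1 − (1 − 0.847000)(1 − 0.738000) = 0.959914
Series (flow sensor and alarm module): 0.995000 × 0.957000 = 0.952215
Parallel ([0.952215] and peristaltic pump): 1 − (1 − 0.952215)(1 − 0.966000) = 0.998375
Series ([0.959914] and [0.998375]): 0.959914 × 0.998375 = 0.958354
Parallel ([0.958354] and battery pack): 1 − (1 − 0.958354)(1 − 0.804000) = 0.9918

0.9918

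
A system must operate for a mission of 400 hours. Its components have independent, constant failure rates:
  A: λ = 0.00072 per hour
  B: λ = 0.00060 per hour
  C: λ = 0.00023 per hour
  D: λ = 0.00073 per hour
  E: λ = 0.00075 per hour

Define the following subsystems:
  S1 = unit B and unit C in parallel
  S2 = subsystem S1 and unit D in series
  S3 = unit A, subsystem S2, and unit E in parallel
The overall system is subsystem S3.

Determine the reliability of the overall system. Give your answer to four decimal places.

R(A) = exp(−0.00072 × 400) = 0.749762
R(B) = exp(−0.00060 × 400) = 0.786628
R(C) = exp(−0.00023 × 400) = 0.912105
R(D) = exp(−0.00073 × 400) = 0.746769
R(E) = exp(−0.00075 × 400) = 0.740818
Parallel (B and C): 1 − (1 − 0.786628)(1 − 0.912105) = 0.981246
Series ([0.981246] and D): 0.981246 × 0.746769 = 0.732764
Parallel (A, [0.732764], and E): 1 − (1 − 0.749762)(1 − 0.732764)(1 − 0.740818) = 0.9827

0.9827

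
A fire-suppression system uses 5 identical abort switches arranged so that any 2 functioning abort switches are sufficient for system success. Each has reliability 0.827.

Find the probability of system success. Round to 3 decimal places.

0.996

R = Σ_{i=2}^{5} C(5,i) p^i (1−p)^{5−i} with p = 0.827
C(5,2)·0.827^2·0.173^3 = 0.03541
C(5,3)·0.827^3·0.173^2 = 0.16928
C(5,4)·0.827^4·0.173^1 = 0.40461
C(5,5)·0.827^5·0.173^0 = 0.38684
Sum = 0.996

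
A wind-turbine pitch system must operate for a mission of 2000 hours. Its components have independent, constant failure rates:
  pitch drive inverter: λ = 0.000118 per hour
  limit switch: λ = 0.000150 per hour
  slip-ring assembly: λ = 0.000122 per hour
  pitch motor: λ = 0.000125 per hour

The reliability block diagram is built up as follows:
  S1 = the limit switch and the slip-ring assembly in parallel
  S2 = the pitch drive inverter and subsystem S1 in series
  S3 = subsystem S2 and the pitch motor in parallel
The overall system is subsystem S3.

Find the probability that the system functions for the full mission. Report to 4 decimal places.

0.9437

R(pitch drive inverter) = exp(−0.000118 × 2000) = 0.789781
R(limit switch) = exp(−0.000150 × 2000) = 0.740818
R(slip-ring assembly) = exp(−0.000122 × 2000) = 0.783488
R(pitch motor) = exp(−0.000125 × 2000) = 0.778801
Parallel (limit switch and slip-ring assembly): 1 − (1 − 0.740818)(1 − 0.783488) = 0.943884
Series (pitch drive inverter and [0.943884]): 0.789781 × 0.943884 = 0.745462
Parallel ([0.745462] and pitch motor): 1 − (1 − 0.745462)(1 − 0.778801) = 0.9437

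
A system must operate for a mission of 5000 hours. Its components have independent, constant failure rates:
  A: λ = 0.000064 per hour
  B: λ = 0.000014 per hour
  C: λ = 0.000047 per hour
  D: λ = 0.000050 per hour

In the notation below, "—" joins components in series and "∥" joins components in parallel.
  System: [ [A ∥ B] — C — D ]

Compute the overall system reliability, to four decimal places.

R(A) = exp(−0.000064 × 5000) = 0.726149
R(B) = exp(−0.000014 × 5000) = 0.932394
R(C) = exp(−0.000047 × 5000) = 0.790571
R(D) = exp(−0.000050 × 5000) = 0.778801
Parallel (A and B): 1 − (1 − 0.726149)(1 − 0.932394) = 0.981486
Series ([0.981486], C, and D): 0.981486 × 0.790571 × 0.778801 = 0.6043

0.6043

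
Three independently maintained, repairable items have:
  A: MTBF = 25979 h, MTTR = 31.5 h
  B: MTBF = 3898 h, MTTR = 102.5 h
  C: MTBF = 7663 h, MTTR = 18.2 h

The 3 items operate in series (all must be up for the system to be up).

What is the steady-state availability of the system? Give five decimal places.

0.97089

A(A) = MTBF/(MTBF+MTTR) = 25979/(25979+31.5) = 0.998789
A(B) = MTBF/(MTBF+MTTR) = 3898/(3898+102.5) = 0.974378
A(C) = MTBF/(MTBF+MTTR) = 7663/(7663+18.2) = 0.997631
Series availability: 0.998789 × 0.974378 × 0.997631 = 0.97089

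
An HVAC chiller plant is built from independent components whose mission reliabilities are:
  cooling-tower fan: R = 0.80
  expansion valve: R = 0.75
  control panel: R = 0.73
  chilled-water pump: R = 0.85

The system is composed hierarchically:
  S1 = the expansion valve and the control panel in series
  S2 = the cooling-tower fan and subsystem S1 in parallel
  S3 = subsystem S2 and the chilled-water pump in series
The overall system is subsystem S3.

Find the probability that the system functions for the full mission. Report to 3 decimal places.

0.773

Series (expansion valve and control panel): 0.75000 × 0.73000 = 0.54750
Parallel (cooling-tower fan and [0.54750]): 1 − (1 − 0.80000)(1 − 0.54750) = 0.90950
Series ([0.90950] and chilled-water pump): 0.90950 × 0.85000 = 0.773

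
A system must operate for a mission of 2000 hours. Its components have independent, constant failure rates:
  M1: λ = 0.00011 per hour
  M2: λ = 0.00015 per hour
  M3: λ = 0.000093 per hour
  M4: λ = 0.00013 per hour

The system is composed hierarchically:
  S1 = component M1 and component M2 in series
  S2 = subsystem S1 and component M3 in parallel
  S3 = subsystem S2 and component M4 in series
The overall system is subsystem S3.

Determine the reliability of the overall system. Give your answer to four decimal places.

0.7180

R(M1) = exp(−0.00011 × 2000) = 0.802519
R(M2) = exp(−0.00015 × 2000) = 0.740818
R(M3) = exp(−0.000093 × 2000) = 0.830274
R(M4) = exp(−0.00013 × 2000) = 0.771052
Series (M1 and M2): 0.802519 × 0.740818 = 0.594521
Parallel ([0.594521] and M3): 1 − (1 − 0.594521)(1 − 0.830274) = 0.931180
Series ([0.931180] and M4): 0.931180 × 0.771052 = 0.7180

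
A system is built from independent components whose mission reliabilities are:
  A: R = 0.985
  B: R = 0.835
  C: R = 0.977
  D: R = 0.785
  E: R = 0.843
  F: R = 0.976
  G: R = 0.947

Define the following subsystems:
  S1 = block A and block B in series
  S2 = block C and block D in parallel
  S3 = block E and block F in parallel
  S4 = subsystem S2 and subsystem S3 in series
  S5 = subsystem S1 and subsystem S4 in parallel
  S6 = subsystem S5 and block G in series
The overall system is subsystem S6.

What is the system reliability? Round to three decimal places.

0.946

Series (A and B): 0.98500 × 0.83500 = 0.82248
Parallel (C and D): 1 − (1 − 0.97700)(1 − 0.78500) = 0.99506
Parallel (E and F): 1 − (1 − 0.84300)(1 − 0.97600) = 0.99623
Series ([0.99506] and [0.99623]): 0.99506 × 0.99623 = 0.99131
Parallel ([0.82248] and [0.99131]): 1 − (1 − 0.82248)(1 − 0.99131) = 0.99846
Series ([0.99846] and G): 0.99846 × 0.94700 = 0.946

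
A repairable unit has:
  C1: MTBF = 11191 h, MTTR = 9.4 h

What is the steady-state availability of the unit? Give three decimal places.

0.999

A(C1) = MTBF/(MTBF+MTTR) = 11191/(11191+9.4) = 0.999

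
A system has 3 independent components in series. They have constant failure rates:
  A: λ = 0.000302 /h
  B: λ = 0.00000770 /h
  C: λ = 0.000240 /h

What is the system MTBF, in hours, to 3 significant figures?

1820

Series of exponential components: λ_sys = Σ λ_i
λ_sys = 0.000302 + 0.00000770 + 0.000240 = 5.4970e-04 /h
MTBF = 1 / λ_sys = 1820 h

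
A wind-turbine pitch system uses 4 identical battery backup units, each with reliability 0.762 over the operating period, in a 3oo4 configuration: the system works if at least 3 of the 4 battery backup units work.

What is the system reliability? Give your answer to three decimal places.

R = Σ_{i=3}^{4} C(4,i) p^i (1−p)^{4−i} with p = 0.762
C(4,3)·0.762^3·0.238^1 = 0.42121
C(4,4)·0.762^4·0.238^0 = 0.33715
Sum = 0.758

0.758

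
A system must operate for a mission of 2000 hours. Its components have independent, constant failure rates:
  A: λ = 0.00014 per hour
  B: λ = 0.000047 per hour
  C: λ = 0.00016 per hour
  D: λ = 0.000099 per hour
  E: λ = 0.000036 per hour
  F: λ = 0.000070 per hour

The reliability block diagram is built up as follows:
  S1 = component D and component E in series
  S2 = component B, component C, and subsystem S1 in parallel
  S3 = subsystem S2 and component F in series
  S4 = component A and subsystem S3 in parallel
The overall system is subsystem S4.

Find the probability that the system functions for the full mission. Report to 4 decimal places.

0.9669

R(A) = exp(−0.00014 × 2000) = 0.755784
R(B) = exp(−0.000047 × 2000) = 0.910283
R(C) = exp(−0.00016 × 2000) = 0.726149
R(D) = exp(−0.000099 × 2000) = 0.820370
R(E) = exp(−0.000036 × 2000) = 0.930531
R(F) = exp(−0.000070 × 2000) = 0.869358
Series (D and E): 0.820370 × 0.930531 = 0.763380
Parallel (B, C, and [0.763380]): 1 − (1 − 0.910283)(1 − 0.726149)(1 − 0.763380) = 0.994186
Series ([0.994186] and F): 0.994186 × 0.869358 = 0.864304
Parallel (A and [0.864304]): 1 − (1 − 0.755784)(1 − 0.864304) = 0.9669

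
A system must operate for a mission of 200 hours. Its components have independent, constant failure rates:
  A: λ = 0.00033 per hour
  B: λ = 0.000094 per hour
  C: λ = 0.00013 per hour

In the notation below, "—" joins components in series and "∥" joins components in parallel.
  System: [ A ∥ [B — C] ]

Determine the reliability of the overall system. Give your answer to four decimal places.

R(A) = exp(−0.00033 × 200) = 0.936131
R(B) = exp(−0.000094 × 200) = 0.981376
R(C) = exp(−0.00013 × 200) = 0.974335
Series (B and C): 0.981376 × 0.974335 = 0.956189
Parallel (A and [0.956189]): 1 − (1 − 0.936131)(1 − 0.956189) = 0.9972

0.9972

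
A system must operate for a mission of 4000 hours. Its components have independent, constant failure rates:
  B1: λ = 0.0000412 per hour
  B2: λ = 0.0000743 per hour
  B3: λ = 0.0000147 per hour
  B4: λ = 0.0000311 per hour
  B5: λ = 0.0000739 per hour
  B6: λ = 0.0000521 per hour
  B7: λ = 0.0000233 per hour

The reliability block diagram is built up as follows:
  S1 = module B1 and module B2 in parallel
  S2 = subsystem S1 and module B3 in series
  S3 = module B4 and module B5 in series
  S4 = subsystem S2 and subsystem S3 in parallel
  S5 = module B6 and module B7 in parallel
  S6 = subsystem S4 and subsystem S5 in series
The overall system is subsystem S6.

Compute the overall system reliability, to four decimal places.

0.9516

R(B1) = exp(−0.0000412 × 4000) = 0.848063
R(B2) = exp(−0.0000743 × 4000) = 0.742895
R(B3) = exp(−0.0000147 × 4000) = 0.942895
R(B4) = exp(−0.0000311 × 4000) = 0.883027
R(B5) = exp(−0.0000739 × 4000) = 0.744085
R(B6) = exp(−0.0000521 × 4000) = 0.811882
R(B7) = exp(−0.0000233 × 4000) = 0.911011
Parallel (B1 and B2): 1 − (1 − 0.848063)(1 − 0.742895) = 0.960936
Series ([0.960936] and B3): 0.960936 × 0.942895 = 0.906062
Series (B4 and B5): 0.883027 × 0.744085 = 0.657047
Parallel ([0.906062] and [0.657047]): 1 − (1 − 0.906062)(1 − 0.657047) = 0.967784
Parallel (B6 and B7): 1 − (1 − 0.811882)(1 − 0.911011) = 0.983260
Series ([0.967784] and [0.983260]): 0.967784 × 0.983260 = 0.9516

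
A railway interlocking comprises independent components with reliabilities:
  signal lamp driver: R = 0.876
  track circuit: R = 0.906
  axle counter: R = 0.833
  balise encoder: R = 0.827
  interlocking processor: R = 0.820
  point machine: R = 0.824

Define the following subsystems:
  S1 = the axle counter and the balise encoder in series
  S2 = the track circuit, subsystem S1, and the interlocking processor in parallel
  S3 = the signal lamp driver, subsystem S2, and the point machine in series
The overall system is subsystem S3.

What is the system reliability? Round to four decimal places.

Series (axle counter and balise encoder): 0.833000 × 0.827000 = 0.688891
Parallel (track circuit, [0.688891], and interlocking processor): 1 − (1 − 0.906000)(1 − 0.688891)(1 − 0.820000) = 0.994736
Series (signal lamp driver, [0.994736], and point machine): 0.876000 × 0.994736 × 0.824000 = 0.7180

0.7180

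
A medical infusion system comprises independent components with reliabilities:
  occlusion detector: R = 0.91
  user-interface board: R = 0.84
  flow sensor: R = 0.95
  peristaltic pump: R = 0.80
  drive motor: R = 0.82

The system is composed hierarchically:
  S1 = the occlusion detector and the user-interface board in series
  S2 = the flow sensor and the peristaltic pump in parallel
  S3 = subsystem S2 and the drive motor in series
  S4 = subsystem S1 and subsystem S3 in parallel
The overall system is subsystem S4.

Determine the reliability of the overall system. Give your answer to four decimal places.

0.9557

Series (occlusion detector and user-interface board): 0.910000 × 0.840000 = 0.764400
Parallel (flow sensor and peristaltic pump): 1 − (1 − 0.950000)(1 − 0.800000) = 0.990000
Series ([0.990000] and drive motor): 0.990000 × 0.820000 = 0.811800
Parallel ([0.764400] and [0.811800]): 1 − (1 − 0.764400)(1 − 0.811800) = 0.9557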